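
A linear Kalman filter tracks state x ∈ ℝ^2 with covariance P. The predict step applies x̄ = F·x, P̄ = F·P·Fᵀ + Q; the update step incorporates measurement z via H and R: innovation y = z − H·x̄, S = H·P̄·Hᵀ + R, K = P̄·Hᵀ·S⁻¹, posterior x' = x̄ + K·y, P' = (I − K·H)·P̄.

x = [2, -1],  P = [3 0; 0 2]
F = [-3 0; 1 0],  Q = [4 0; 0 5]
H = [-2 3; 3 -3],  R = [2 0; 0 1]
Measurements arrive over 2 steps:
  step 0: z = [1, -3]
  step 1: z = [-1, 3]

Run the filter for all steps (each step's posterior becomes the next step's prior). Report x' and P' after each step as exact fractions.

step 0: x' = [-127/81, -113/189], P' = [653/405 38/27; 38/27 82/63]
step 1: x' = [24730/15399, 9709/15399], P' = [121957/76995 21298/15399; 21298/15399 6574/5133]

step 0: x̄ = F·x = [-6, 2]
step 0: P̄ = F·P·Fᵀ + Q = [31 -9; -9 8]
step 0: y = z − H·x̄ = [-17, 21]
step 0: S = H·P̄·Hᵀ + R = [306 -393; -393 514]
step 0: K = P̄·Hᵀ·S⁻¹ = [202/405 83/135; 103/189 20/63]
step 0: x' = x̄ + K·y = [-127/81, -113/189]
step 0: P' = (I − K·H)·P̄ = [653/405 38/27; 38/27 82/63]
step 1: x̄ = F·x = [127/27, -127/81]
step 1: P̄ = F·P·Fᵀ + Q = [833/45 -653/135; -653/135 2678/405]
step 1: y = z − H·x̄ = [118/9, -427/27]
step 1: S = H·P̄·Hᵀ + R = [968/5 -3647/15; -3647/15 14138/45]
step 1: K = P̄·Hᵀ·S⁻¹ = [37778/76995 15467/25665; 8285/15399 1576/5133]
step 1: x' = x̄ + K·y = [24730/15399, 9709/15399]
step 1: P' = (I − K·H)·P̄ = [121957/76995 21298/15399; 21298/15399 6574/5133]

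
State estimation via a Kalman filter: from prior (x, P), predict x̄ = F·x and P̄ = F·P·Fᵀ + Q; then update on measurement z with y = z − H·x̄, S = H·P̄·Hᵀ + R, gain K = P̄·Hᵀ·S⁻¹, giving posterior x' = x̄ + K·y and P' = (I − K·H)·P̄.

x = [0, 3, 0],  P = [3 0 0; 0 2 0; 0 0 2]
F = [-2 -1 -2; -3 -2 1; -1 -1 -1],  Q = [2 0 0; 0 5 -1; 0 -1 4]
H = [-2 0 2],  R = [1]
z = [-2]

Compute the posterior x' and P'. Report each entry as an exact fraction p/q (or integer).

x̄ = F·x = [-3, -6, -3]
P̄ = F·P·Fᵀ + Q = [24 18 12; 18 42 10; 12 10 11]
y = z − H·x̄ = [-2]
S = H·P̄·Hᵀ + R = [45]
K = P̄·Hᵀ·S⁻¹ = [-8/15; -16/45; -2/45]
x' = x̄ + K·y = [-29/15, -238/45, -131/45]
P' = (I − K·H)·P̄ = [56/5 142/15 164/15; 142/15 1634/45 418/45; 164/15 418/45 491/45]

x' = [-29/15, -238/45, -131/45]
P' = [56/5 142/15 164/15; 142/15 1634/45 418/45; 164/15 418/45 491/45]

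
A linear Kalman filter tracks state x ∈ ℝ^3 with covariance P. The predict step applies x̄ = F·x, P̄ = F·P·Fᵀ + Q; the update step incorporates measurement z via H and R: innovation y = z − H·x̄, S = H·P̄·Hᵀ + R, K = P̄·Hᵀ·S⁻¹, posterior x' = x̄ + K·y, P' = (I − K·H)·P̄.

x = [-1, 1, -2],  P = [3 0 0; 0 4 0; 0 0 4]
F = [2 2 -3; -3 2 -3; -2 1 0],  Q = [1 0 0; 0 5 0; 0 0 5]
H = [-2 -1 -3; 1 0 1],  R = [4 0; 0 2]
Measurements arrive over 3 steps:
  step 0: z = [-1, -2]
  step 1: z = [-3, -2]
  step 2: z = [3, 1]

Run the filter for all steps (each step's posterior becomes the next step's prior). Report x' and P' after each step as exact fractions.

step 0: x' = [-21686/8191, 27111/8191, 8040/8191], P' = [98746/8191 17184/8191 -74296/8191; 17184/8191 75244/8191 -30644/8191; -74296/8191 -30644/8191 63104/8191]
step 1: x' = [-781515640/121302899, 1205025685/363908697, 1552912558/363908697], P' = [1772587619/121302899 29130707/121302899 -1264079055/121302899; 29130707/121302899 2241952591/363908697 -581488331/363908697; -1264079055/121302899 -581488331/363908697 2951004691/363908697]
step 2: x' = [7237700490430/4501915357101, -2728576902436/1500638452367, -5681920351085/4501915357101], P' = [22230214088799/1500638452367 673913554613/4501915357101 -47487393530665/4501915357101; 673913554613/4501915357101 9209499341005/1500638452367 -6884358536395/4501915357101; -47487393530665/4501915357101 -6884358536395/4501915357101 36861689123035/4501915357101]

step 0: x̄ = F·x = [6, 11, 3]
step 0: P̄ = F·P·Fᵀ + Q = [65 34 -4; 34 84 26; -4 26 21]
step 0: y = z − H·x̄ = [31, -11]
step 0: S = H·P̄·Hᵀ + R = [781 -233; -233 80]
step 0: K = P̄·Hᵀ·S⁻¹ = [2053/8191 12225/8191; -4420/8191 -6730/8191; -2519/8191 -5596/8191]
step 0: x' = x̄ + K·y = [-21686/8191, 27111/8191, 8040/8191]
step 0: P' = (I − K·H)·P̄ = [98746/8191 17184/8191 -74296/8191; 17184/8191 75244/8191 -30644/8191; -74296/8191 -30644/8191 63104/8191]
step 1: x̄ = F·x = [-13270/8191, 95160/8191, 70483/8191]
step 1: P̄ = F·P·Fᵀ + Q = [2668839/8191 386908/8191 -632708/8191; 386908/8191 622773/8191 268832/8191; -632708/8191 268832/8191 442447/8191]
step 1: y = z − H·x̄ = [255496/8191, -73595/8191]
step 1: S = H·P̄·Hᵀ + R = [10881044/8191 -4157219/8191; -4157219/8191 1862252/8191]
step 1: K = P̄·Hᵀ·S⁻¹ = [54482805/121302899 254254282/121302899; -168067960/363908697 -247048105/363908697; -171762853/363908697 -420616237/363908697]
step 1: x' = x̄ + K·y = [-781515640/121302899, 1205025685/363908697, 1552912558/363908697]
step 1: P' = (I − K·H)·P̄ = [1772587619/121302899 29130707/121302899 -1264079055/121302899; 29130707/121302899 2241952591/363908697 -581488331/363908697; -1264079055/121302899 -581488331/363908697 2951004691/363908697]
step 2: x̄ = F·x = [-6937780144/363908697, 4784954456/363908697, 5894119525/363908697]
step 2: P̄ = F·P·Fᵀ + Q = [110345655628/363908697 -953360324/363908697 -37970888485/363908697; -953360324/363908697 22875147331/363908697 14769779480/363908697; -37970888485/363908697 14769779480/363908697 24982979020/363908697]
step 2: y = z − H·x̄ = [3227826278/121302899, 469189772/121302899]
step 2: S = H·P̄·Hᵀ + R = [106571596525/121302899 -39867408349/121302899; -39867408349/121302899 20038225024/121302899]
step 2: K = P̄·Hᵀ·S⁻¹ = [2101745626147/4501915357101 9601624367866/4501915357101; -2080812380764/4501915357101 -3105222490891/4501915357101; -727160147615/1500638452367 -1770950734605/1500638452367]
step 2: x' = x̄ + K·y = [7237700490430/4501915357101, -2728576902436/1500638452367, -5681920351085/4501915357101]
step 2: P' = (I − K·H)·P̄ = [22230214088799/1500638452367 673913554613/4501915357101 -47487393530665/4501915357101; 673913554613/4501915357101 9209499341005/1500638452367 -6884358536395/4501915357101; -47487393530665/4501915357101 -6884358536395/4501915357101 36861689123035/4501915357101]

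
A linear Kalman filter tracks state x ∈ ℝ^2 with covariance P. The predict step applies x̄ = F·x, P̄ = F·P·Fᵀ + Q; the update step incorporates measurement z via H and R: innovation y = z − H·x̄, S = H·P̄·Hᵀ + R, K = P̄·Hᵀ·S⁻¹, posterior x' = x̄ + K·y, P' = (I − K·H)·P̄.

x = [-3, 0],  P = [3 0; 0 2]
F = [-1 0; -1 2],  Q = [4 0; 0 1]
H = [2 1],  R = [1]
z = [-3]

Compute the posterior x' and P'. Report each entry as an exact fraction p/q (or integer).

x̄ = F·x = [3, 3]
P̄ = F·P·Fᵀ + Q = [7 3; 3 12]
y = z − H·x̄ = [-12]
S = H·P̄·Hᵀ + R = [53]
K = P̄·Hᵀ·S⁻¹ = [17/53; 18/53]
x' = x̄ + K·y = [-45/53, -57/53]
P' = (I − K·H)·P̄ = [82/53 -147/53; -147/53 312/53]

x' = [-45/53, -57/53]
P' = [82/53 -147/53; -147/53 312/53]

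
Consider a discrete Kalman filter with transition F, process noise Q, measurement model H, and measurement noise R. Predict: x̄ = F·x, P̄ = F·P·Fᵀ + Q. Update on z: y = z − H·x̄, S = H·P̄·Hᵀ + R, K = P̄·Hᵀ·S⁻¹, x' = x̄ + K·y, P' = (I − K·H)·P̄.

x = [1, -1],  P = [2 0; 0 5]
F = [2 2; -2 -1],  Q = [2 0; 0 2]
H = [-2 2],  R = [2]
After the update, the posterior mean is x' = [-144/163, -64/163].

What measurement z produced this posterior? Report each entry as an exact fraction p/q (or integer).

x̄ = F·x = [0, -1]
P̄ = F·P·Fᵀ + Q = [30 -18; -18 15]
S = H·P̄·Hᵀ + R = [326]
K = P̄·Hᵀ·S⁻¹ = [-48/163; 33/163]
x' − x̄ = [-144/163, 99/163] = K·y
y = (KᵀK)⁻¹·Kᵀ·(x' − x̄) = [3]
z = y + H·x̄ = [3] + [-2] = [1]

z = [1]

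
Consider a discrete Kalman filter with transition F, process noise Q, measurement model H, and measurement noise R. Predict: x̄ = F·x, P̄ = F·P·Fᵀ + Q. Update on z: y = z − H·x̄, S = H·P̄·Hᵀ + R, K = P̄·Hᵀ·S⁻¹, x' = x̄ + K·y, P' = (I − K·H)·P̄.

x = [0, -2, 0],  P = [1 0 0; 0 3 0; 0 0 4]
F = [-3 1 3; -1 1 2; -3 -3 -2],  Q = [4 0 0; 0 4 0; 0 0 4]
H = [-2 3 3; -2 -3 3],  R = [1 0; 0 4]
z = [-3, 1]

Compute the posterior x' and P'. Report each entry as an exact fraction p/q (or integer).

x̄ = F·x = [-2, -2, 6]
P̄ = F·P·Fᵀ + Q = [52 30 -24; 30 24 -22; -24 -22 56]
y = z − H·x̄ = [-19, -27]
S = H·P̄·Hᵀ + R = [461 784; 784 1976]
K = P̄·Hᵀ·S⁻¹ = [4826/37035 -27601/148140; 674/4115 -2719/16460; 1046/4115 689/16460]
x' = x̄ + K·y = [82171/148140, -10731/16460, 661/16460]
P' = (I − K·H)·P̄ = [1010779/74070 1201/8230 74029/8230; 1201/8230 1131/8230 119/8230; 74029/8230 119/8230 49931/8230]

x' = [82171/148140, -10731/16460, 661/16460]
P' = [1010779/74070 1201/8230 74029/8230; 1201/8230 1131/8230 119/8230; 74029/8230 119/8230 49931/8230]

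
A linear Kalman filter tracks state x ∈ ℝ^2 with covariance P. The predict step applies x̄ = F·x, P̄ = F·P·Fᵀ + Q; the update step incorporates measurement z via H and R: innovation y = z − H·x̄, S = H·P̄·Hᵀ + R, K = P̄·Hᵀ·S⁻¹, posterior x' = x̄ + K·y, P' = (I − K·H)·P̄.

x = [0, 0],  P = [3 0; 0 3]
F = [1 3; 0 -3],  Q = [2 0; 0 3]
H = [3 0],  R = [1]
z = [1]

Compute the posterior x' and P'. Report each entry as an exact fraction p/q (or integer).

x' = [96/289, -81/289]
P' = [32/289 -27/289; -27/289 2109/289]

x̄ = F·x = [0, 0]
P̄ = F·P·Fᵀ + Q = [32 -27; -27 30]
y = z − H·x̄ = [1]
S = H·P̄·Hᵀ + R = [289]
K = P̄·Hᵀ·S⁻¹ = [96/289; -81/289]
x' = x̄ + K·y = [96/289, -81/289]
P' = (I − K·H)·P̄ = [32/289 -27/289; -27/289 2109/289]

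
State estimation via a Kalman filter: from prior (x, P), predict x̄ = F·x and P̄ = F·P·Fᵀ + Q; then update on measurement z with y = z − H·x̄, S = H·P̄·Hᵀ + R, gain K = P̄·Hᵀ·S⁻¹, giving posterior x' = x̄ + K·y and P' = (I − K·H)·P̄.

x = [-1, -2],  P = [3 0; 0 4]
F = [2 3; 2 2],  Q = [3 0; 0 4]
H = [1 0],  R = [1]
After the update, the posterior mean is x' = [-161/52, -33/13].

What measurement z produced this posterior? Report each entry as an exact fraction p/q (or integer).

x̄ = F·x = [-8, -6]
P̄ = F·P·Fᵀ + Q = [51 36; 36 32]
S = H·P̄·Hᵀ + R = [52]
K = P̄·Hᵀ·S⁻¹ = [51/52; 9/13]
x' − x̄ = [255/52, 45/13] = K·y
y = (KᵀK)⁻¹·Kᵀ·(x' − x̄) = [5]
z = y + H·x̄ = [5] + [-8] = [-3]

z = [-3]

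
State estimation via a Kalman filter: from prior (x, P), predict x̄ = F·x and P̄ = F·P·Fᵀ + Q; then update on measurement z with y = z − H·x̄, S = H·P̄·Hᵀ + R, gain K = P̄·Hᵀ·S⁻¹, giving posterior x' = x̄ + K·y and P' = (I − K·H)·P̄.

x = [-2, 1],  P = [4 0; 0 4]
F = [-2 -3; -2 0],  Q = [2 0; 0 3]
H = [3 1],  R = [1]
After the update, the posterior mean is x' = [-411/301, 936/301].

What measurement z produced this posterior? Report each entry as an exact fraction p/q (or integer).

z = [-1]

x̄ = F·x = [1, 4]
P̄ = F·P·Fᵀ + Q = [54 16; 16 19]
S = H·P̄·Hᵀ + R = [602]
K = P̄·Hᵀ·S⁻¹ = [89/301; 67/602]
x' − x̄ = [-712/301, -268/301] = K·y
y = (KᵀK)⁻¹·Kᵀ·(x' − x̄) = [-8]
z = y + H·x̄ = [-8] + [7] = [-1]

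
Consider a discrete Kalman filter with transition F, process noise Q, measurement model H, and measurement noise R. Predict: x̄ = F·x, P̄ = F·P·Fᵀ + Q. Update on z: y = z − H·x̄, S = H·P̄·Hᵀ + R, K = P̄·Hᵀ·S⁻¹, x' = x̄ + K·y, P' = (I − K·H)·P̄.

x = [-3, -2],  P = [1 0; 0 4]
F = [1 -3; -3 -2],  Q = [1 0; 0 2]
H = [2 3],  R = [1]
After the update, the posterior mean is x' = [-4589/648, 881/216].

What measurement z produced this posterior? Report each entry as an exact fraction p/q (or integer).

x̄ = F·x = [3, 13]
P̄ = F·P·Fᵀ + Q = [38 21; 21 27]
S = H·P̄·Hᵀ + R = [648]
K = P̄·Hᵀ·S⁻¹ = [139/648; 41/216]
x' − x̄ = [-6533/648, -1927/216] = K·y
y = (KᵀK)⁻¹·Kᵀ·(x' − x̄) = [-47]
z = y + H·x̄ = [-47] + [45] = [-2]

z = [-2]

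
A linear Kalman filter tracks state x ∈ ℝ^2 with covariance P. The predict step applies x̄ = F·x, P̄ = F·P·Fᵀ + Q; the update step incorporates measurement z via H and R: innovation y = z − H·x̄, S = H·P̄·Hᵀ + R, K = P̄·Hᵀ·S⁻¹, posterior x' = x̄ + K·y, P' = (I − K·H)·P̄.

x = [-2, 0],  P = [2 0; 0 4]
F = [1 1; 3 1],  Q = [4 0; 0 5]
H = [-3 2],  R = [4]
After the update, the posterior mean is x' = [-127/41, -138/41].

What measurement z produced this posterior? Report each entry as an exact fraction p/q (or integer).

x̄ = F·x = [-2, -6]
P̄ = F·P·Fᵀ + Q = [10 10; 10 27]
S = H·P̄·Hᵀ + R = [82]
K = P̄·Hᵀ·S⁻¹ = [-5/41; 12/41]
x' − x̄ = [-45/41, 108/41] = K·y
y = (KᵀK)⁻¹·Kᵀ·(x' − x̄) = [9]
z = y + H·x̄ = [9] + [-6] = [3]

z = [3]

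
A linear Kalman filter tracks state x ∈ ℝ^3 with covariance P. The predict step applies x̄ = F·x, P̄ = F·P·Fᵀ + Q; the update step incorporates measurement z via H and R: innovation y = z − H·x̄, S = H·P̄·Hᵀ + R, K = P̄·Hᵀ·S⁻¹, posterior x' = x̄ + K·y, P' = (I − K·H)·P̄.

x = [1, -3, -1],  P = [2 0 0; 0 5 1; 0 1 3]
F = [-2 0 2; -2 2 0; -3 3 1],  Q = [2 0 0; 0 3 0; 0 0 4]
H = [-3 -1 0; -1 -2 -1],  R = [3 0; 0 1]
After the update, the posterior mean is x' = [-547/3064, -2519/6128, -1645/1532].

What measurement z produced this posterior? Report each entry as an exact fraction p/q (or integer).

x̄ = F·x = [-4, -8, -13]
P̄ = F·P·Fᵀ + Q = [22 12 24; 12 31 44; 24 44 76]
S = H·P̄·Hᵀ + R = [304 328; 328 495]
K = P̄·Hᵀ·S⁻¹ = [-7825/21448 269/2681; 5539/42896 -1737/5362; 1061/10724 -1194/2681]
x' − x̄ = [11709/3064, 46505/6128, 18271/1532] = K·y
y = (KᵀK)⁻¹·Kᵀ·(x' − x̄) = [-19, -31]
z = y + H·x̄ = [-19, -31] + [20, 33] = [1, 2]

z = [1, 2]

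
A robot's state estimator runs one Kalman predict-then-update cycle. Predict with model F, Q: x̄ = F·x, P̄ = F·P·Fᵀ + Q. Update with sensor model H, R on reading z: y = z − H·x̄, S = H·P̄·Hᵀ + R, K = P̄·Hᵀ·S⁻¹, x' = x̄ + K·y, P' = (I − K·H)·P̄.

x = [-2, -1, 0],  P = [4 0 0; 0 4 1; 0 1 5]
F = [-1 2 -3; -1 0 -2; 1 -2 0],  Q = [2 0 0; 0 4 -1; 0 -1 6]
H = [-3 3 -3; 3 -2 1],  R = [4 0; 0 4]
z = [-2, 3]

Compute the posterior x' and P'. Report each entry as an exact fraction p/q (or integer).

x̄ = F·x = [0, 2, 0]
P̄ = F·P·Fᵀ + Q = [55 30 -14; 30 28 -1; -14 -1 26]
y = z − H·x̄ = [-8, 7]
S = H·P̄·Hᵀ + R = [211 -132; -132 197]
K = P̄·Hᵀ·S⁻¹ = [5511/24143 14845/24143; 3765/24143 6567/24143; -9531/24143 -8102/24143]
x' = x̄ + K·y = [59827/24143, 64135/24143, 19534/24143]
P' = (I − K·H)·P̄ = [158833/24143 250938/24143 84757/24143; 250938/24143 470588/24143 214630/24143; 84757/24143 214630/24143 142581/24143]

x' = [59827/24143, 64135/24143, 19534/24143]
P' = [158833/24143 250938/24143 84757/24143; 250938/24143 470588/24143 214630/24143; 84757/24143 214630/24143 142581/24143]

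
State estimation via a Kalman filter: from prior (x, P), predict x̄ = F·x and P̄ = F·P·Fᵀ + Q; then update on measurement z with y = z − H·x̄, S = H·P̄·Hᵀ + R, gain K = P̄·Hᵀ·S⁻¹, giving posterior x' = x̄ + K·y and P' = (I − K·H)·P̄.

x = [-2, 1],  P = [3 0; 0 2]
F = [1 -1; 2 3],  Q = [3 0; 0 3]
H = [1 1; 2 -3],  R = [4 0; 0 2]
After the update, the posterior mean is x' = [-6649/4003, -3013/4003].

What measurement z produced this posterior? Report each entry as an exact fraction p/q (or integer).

x̄ = F·x = [-3, -1]
P̄ = F·P·Fᵀ + Q = [8 0; 0 33]
S = H·P̄·Hᵀ + R = [45 -83; -83 331]
K = P̄·Hᵀ·S⁻¹ = [1988/4003 692/4003; 1353/4003 -858/4003]
x' − x̄ = [5360/4003, 990/4003] = K·y
y = (KᵀK)⁻¹·Kᵀ·(x' − x̄) = [2, 2]
z = y + H·x̄ = [2, 2] + [-4, -3] = [-2, -1]

z = [-2, -1]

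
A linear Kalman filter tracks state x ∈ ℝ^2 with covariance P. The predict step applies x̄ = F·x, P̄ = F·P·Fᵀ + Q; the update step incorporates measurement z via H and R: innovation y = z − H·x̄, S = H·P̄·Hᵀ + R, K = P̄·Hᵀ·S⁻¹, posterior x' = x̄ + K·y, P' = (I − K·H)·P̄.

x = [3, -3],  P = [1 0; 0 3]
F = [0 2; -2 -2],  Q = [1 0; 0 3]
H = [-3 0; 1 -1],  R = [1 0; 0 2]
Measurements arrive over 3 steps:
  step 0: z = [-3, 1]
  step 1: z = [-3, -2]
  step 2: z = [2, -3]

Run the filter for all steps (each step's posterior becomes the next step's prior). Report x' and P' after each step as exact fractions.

step 0: x̄ = F·x = [-6, 0]
step 0: P̄ = F·P·Fᵀ + Q = [13 -12; -12 19]
step 0: y = z − H·x̄ = [-21, 7]
step 0: S = H·P̄·Hᵀ + R = [118 -75; -75 58]
step 0: K = P̄·Hᵀ·S⁻¹ = [-387/1219 25/1219; -237/1219 -958/1219]
step 0: x' = x̄ + K·y = [988/1219, -1729/1219]
step 0: P' = (I − K·H)·P̄ = [129/1219 79/1219; 79/1219 1995/1219]
step 1: x̄ = F·x = [-3458/1219, 1482/1219]
step 1: P̄ = F·P·Fᵀ + Q = [9199/1219 -8296/1219; -8296/1219 12785/1219]
step 1: y = z − H·x̄ = [-14031/1219, 2502/1219]
step 1: S = H·P̄·Hᵀ + R = [84010/1219 -52485/1219; -52485/1219 41014/1219]
step 1: K = P̄·Hᵀ·S⁻¹ = [-175257/566785 3499/113357; -70287/566785 -76254/113357]
step 1: x' = x̄ + K·y = [445333/566785, 715533/566785]
step 1: P' = (I − K·H)·P̄ = [58419/566785 23429/566785; 23429/566785 785969/566785]
step 2: x̄ = F·x = [1431066/566785, -2321732/566785]
step 2: P̄ = F·P·Fᵀ + Q = [3710661/566785 -3237592/566785; -3237592/566785 5265339/566785]
step 2: y = z − H·x̄ = [5426768/566785, -5453153/566785]
step 2: S = H·P̄·Hᵀ + R = [33962734/566785 -20844759/566785; -20844759/566785 16584754/566785]
step 2: K = P̄·Hᵀ·S⁻¹ = [-70196883/227175403 534481/17475031; -28507365/227175403 -11715514/17475031]
step 2: x' = x̄ + K·y = [-23624249/32453629, 37399194/32453629]
step 2: P' = (I − K·H)·P̄ = [23398961/227175403 9502455/227175403; 9502455/227175403 314105819/227175403]

step 0: x' = [988/1219, -1729/1219], P' = [129/1219 79/1219; 79/1219 1995/1219]
step 1: x' = [445333/566785, 715533/566785], P' = [58419/566785 23429/566785; 23429/566785 785969/566785]
step 2: x' = [-23624249/32453629, 37399194/32453629], P' = [23398961/227175403 9502455/227175403; 9502455/227175403 314105819/227175403]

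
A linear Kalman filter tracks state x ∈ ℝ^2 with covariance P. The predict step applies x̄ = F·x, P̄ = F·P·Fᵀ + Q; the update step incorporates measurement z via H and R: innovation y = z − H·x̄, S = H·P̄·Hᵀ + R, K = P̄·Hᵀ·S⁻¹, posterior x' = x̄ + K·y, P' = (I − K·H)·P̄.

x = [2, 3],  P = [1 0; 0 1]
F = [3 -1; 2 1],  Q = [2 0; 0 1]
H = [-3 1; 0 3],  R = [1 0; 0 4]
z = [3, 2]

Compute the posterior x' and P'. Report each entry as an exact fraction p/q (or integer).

x' = [-2684/4201, 4774/4201]
P' = [659/4201 584/4201; 584/4201 1716/4201]

x̄ = F·x = [3, 7]
P̄ = F·P·Fᵀ + Q = [12 5; 5 6]
y = z − H·x̄ = [5, -19]
S = H·P̄·Hᵀ + R = [85 -27; -27 58]
K = P̄·Hᵀ·S⁻¹ = [-1393/4201 438/4201; -36/4201 1287/4201]
x' = x̄ + K·y = [-2684/4201, 4774/4201]
P' = (I − K·H)·P̄ = [659/4201 584/4201; 584/4201 1716/4201]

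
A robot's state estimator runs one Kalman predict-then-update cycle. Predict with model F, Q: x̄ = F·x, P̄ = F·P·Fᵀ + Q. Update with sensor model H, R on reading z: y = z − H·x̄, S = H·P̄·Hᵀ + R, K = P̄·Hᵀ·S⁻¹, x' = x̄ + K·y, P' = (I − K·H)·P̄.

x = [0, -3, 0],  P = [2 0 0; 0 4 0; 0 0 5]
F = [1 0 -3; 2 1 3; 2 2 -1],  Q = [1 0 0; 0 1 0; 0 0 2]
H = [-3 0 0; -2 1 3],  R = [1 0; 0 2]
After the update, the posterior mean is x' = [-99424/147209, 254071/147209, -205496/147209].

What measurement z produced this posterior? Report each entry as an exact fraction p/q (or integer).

x̄ = F·x = [0, -3, -6]
P̄ = F·P·Fᵀ + Q = [48 -41 19; -41 58 1; 19 1 31]
S = H·P̄·Hᵀ + R = [433 240; 240 473]
K = P̄·Hᵀ·S⁻¹ = [-48912/147209 -80/147209; 23859/147209 32399/147209; -40401/147209 37928/147209]
x' − x̄ = [-99424/147209, 695698/147209, 677758/147209] = K·y
y = (KᵀK)⁻¹·Kᵀ·(x' − x̄) = [2, 20]
z = y + H·x̄ = [2, 20] + [0, -21] = [2, -1]

z = [2, -1]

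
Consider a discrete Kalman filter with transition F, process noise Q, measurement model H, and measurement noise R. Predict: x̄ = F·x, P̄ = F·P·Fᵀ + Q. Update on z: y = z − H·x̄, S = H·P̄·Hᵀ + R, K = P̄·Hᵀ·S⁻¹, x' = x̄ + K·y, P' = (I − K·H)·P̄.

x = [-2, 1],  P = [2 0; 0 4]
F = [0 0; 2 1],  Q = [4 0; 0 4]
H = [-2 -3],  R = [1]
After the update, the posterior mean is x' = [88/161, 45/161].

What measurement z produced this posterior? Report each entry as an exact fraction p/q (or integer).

x̄ = F·x = [0, -3]
P̄ = F·P·Fᵀ + Q = [4 0; 0 16]
S = H·P̄·Hᵀ + R = [161]
K = P̄·Hᵀ·S⁻¹ = [-8/161; -48/161]
x' − x̄ = [88/161, 528/161] = K·y
y = (KᵀK)⁻¹·Kᵀ·(x' − x̄) = [-11]
z = y + H·x̄ = [-11] + [9] = [-2]

z = [-2]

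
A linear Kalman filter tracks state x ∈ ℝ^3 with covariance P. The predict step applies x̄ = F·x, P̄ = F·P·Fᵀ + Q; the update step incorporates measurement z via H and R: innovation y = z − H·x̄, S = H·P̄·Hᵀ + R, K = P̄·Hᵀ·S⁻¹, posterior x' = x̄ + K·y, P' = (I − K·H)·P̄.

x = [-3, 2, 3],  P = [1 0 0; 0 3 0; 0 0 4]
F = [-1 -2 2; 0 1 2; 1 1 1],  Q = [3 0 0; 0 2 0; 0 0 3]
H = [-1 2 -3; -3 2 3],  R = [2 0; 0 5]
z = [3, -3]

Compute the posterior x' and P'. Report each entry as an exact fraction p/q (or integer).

x̄ = F·x = [5, 8, 2]
P̄ = F·P·Fᵀ + Q = [32 10 1; 10 21 11; 1 11 11]
y = z − H·x̄ = [-2, -10]
S = H·P̄·Hᵀ + R = [51 7; 7 470]
K = P̄·Hᵀ·S⁻¹ = [-6539/23921 -3618/23921; -785/23921 2302/23921; -316/1259 144/1259]
x' = x̄ + K·y = [168863/23921, 169918/23921, 1710/1259]
P' = (I − K·H)·P̄ = [403273/23921 395481/23921 7031/1259; 395481/23921 397966/23921 7053/1259; 7031/1259 7053/1259 2569/1259]

x' = [168863/23921, 169918/23921, 1710/1259]
P' = [403273/23921 395481/23921 7031/1259; 395481/23921 397966/23921 7053/1259; 7031/1259 7053/1259 2569/1259]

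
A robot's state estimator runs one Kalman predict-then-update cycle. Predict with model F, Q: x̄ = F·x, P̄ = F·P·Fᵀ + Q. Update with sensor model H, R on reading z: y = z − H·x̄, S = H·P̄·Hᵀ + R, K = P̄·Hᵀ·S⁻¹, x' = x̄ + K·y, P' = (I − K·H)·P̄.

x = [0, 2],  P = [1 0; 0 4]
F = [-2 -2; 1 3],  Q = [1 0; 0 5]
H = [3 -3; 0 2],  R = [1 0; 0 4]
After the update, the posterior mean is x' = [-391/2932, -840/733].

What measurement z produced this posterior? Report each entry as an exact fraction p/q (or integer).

x̄ = F·x = [-4, 6]
P̄ = F·P·Fᵀ + Q = [21 -26; -26 42]
S = H·P̄·Hᵀ + R = [1036 -408; -408 172]
K = P̄·Hᵀ·S⁻¹ = [759/2932 457/1466; -51/733 237/733]
x' − x̄ = [11337/2932, -5238/733] = K·y
y = (KᵀK)⁻¹·Kᵀ·(x' − x̄) = [33, -15]
z = y + H·x̄ = [33, -15] + [-30, 12] = [3, -3]

z = [3, -3]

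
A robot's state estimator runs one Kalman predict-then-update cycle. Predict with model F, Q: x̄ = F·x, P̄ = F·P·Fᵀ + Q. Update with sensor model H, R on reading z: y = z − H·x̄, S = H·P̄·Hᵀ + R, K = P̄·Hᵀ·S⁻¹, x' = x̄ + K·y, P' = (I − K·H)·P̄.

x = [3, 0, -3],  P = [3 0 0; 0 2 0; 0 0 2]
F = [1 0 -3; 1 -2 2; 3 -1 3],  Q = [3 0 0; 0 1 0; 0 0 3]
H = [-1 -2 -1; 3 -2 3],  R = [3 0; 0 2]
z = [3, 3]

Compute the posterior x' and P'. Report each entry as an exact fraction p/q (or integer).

x̄ = F·x = [12, -3, 0]
P̄ = F·P·Fᵀ + Q = [24 -9 -9; -9 20 25; -9 25 50]
y = z − H·x̄ = [9, -39]
S = H·P̄·Hᵀ + R = [203 -152; -152 394]
K = P̄·Hᵀ·S⁻¹ = [5379/28439 13245/56878; -10424/28439 -3444/28439; -12379/28439 987/56878]
x' = x̄ + K·y = [262803/56878, -44817/28439, -261315/56878]
P' = (I − K·H)·P̄ = [498363/56878 -7707/28439 -499809/56878; -7707/28439 12588/28439 13803/28439; -499809/56878 13803/28439 518871/56878]

x' = [262803/56878, -44817/28439, -261315/56878]
P' = [498363/56878 -7707/28439 -499809/56878; -7707/28439 12588/28439 13803/28439; -499809/56878 13803/28439 518871/56878]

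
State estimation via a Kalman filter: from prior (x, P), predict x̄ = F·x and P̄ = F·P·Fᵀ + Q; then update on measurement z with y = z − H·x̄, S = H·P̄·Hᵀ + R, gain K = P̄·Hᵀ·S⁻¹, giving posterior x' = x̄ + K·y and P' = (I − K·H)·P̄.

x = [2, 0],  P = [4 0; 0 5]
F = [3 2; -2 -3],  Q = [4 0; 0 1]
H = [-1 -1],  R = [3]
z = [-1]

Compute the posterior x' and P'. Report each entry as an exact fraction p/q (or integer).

x̄ = F·x = [6, -4]
P̄ = F·P·Fᵀ + Q = [60 -54; -54 62]
y = z − H·x̄ = [1]
S = H·P̄·Hᵀ + R = [17]
K = P̄·Hᵀ·S⁻¹ = [-6/17; -8/17]
x' = x̄ + K·y = [96/17, -76/17]
P' = (I − K·H)·P̄ = [984/17 -966/17; -966/17 990/17]

x' = [96/17, -76/17]
P' = [984/17 -966/17; -966/17 990/17]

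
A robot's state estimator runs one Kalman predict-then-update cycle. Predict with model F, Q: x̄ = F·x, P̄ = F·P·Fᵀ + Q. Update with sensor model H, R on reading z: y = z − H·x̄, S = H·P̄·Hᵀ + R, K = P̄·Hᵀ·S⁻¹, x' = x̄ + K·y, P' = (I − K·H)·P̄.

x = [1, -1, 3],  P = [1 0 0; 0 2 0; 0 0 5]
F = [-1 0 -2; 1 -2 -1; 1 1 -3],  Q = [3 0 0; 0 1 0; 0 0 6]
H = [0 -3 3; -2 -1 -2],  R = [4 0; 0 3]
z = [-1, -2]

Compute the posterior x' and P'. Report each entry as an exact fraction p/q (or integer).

x' = [-29211/26489, 42918/26489, 164503/132445]
P' = [90691/26489 -54879/26489 -55675/26489; -54879/26489 46614/26489 39546/26489; -55675/26489 39546/26489 220106/132445]

x̄ = F·x = [-7, 0, -9]
P̄ = F·P·Fᵀ + Q = [24 9 29; 9 15 12; 29 12 54]
y = z − H·x̄ = [26, -34]
S = H·P̄·Hᵀ + R = [409 -363; -363 646]
K = P̄·Hᵀ·S⁻¹ = [-597/26489 -5051/26489; -5301/26489 -5316/26489; 16782/132445 -27064/132445]
x' = x̄ + K·y = [-29211/26489, 42918/26489, 164503/132445]
P' = (I − K·H)·P̄ = [90691/26489 -54879/26489 -55675/26489; -54879/26489 46614/26489 39546/26489; -55675/26489 39546/26489 220106/132445]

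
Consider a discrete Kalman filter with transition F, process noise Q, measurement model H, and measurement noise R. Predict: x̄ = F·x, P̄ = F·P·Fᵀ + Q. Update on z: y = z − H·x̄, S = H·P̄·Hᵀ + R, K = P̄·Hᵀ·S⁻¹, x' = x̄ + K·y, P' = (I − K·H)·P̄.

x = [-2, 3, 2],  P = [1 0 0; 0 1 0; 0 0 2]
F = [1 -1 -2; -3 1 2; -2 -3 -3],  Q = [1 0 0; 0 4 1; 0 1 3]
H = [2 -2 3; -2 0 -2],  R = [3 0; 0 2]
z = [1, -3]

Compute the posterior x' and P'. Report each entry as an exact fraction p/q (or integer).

x̄ = F·x = [-9, 13, -11]
P̄ = F·P·Fᵀ + Q = [11 -12 13; -12 22 -8; 13 -8 34]
y = z − H·x̄ = [78, -43]
S = H·P̄·Hᵀ + R = [789 -458; -458 286]
K = P̄·Hᵀ·S⁻¹ = [1163/7945 529/7945; -3996/7945 -5288/7945; -934/7945 -4107/7945]
x' = x̄ + K·y = [-3538/7945, 18981/7945, 16354/7945]
P' = (I − K·H)·P̄ = [13932/7945 -9504/7945 -14461/7945; -9504/7945 18678/7945 14792/7945; -14461/7945 14792/7945 18568/7945]

x' = [-3538/7945, 18981/7945, 16354/7945]
P' = [13932/7945 -9504/7945 -14461/7945; -9504/7945 18678/7945 14792/7945; -14461/7945 14792/7945 18568/7945]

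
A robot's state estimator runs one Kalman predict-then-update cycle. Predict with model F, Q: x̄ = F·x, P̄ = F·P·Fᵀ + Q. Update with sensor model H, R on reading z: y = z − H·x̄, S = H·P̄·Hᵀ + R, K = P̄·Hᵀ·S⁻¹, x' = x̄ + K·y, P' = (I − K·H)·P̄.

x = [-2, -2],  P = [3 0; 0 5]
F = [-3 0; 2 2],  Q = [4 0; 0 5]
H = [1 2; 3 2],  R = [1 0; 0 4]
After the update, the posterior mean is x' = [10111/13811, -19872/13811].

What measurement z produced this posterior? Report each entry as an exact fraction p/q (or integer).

z = [-2, -1]

x̄ = F·x = [6, -8]
P̄ = F·P·Fᵀ + Q = [31 -18; -18 37]
S = H·P̄·Hᵀ + R = [108 97; 97 215]
K = P̄·Hᵀ·S⁻¹ = [-6604/13811 6641/13811; 10100/13811 -3272/13811]
x' − x̄ = [-72755/13811, 90616/13811] = K·y
y = (KᵀK)⁻¹·Kᵀ·(x' − x̄) = [8, -3]
z = y + H·x̄ = [8, -3] + [-10, 2] = [-2, -1]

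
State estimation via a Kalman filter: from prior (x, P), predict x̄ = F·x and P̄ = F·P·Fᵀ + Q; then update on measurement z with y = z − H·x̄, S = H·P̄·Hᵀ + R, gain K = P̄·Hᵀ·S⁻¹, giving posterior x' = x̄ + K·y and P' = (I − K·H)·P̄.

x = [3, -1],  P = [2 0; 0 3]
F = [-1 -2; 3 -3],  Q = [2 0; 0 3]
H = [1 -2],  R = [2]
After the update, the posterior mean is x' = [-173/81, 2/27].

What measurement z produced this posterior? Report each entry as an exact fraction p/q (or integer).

z = [-2]

x̄ = F·x = [-1, 12]
P̄ = F·P·Fᵀ + Q = [16 12; 12 48]
S = H·P̄·Hᵀ + R = [162]
K = P̄·Hᵀ·S⁻¹ = [-4/81; -14/27]
x' − x̄ = [-92/81, -322/27] = K·y
y = (KᵀK)⁻¹·Kᵀ·(x' − x̄) = [23]
z = y + H·x̄ = [23] + [-25] = [-2]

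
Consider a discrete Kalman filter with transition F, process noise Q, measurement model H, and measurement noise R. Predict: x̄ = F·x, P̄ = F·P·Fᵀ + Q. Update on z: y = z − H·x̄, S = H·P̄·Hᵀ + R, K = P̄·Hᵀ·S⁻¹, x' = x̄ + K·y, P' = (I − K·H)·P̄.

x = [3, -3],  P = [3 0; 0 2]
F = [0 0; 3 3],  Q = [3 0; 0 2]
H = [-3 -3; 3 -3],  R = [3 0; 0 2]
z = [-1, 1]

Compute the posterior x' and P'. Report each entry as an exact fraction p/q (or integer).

x̄ = F·x = [0, 0]
P̄ = F·P·Fᵀ + Q = [3 0; 0 47]
y = z − H·x̄ = [-1, 1]
S = H·P̄·Hᵀ + R = [453 396; 396 452]
K = P̄·Hᵀ·S⁻¹ = [-636/3995 2547/15980; -14/85 -57/340]
x' = x̄ + K·y = [5091/15980, -1/340]
P' = (I − K·H)·P̄ = [2121/15980 9/340; 9/340 47/340]

x' = [5091/15980, -1/340]
P' = [2121/15980 9/340; 9/340 47/340]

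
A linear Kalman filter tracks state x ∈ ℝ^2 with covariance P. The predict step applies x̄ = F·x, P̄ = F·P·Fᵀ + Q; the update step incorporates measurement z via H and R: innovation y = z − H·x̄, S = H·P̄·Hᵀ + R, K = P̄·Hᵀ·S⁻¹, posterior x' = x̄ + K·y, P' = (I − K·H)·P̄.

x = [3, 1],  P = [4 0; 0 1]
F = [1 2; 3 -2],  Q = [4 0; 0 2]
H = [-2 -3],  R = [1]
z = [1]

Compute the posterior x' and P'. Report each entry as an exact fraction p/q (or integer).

x̄ = F·x = [5, 7]
P̄ = F·P·Fᵀ + Q = [12 8; 8 42]
y = z − H·x̄ = [32]
S = H·P̄·Hᵀ + R = [523]
K = P̄·Hᵀ·S⁻¹ = [-48/523; -142/523]
x' = x̄ + K·y = [1079/523, -883/523]
P' = (I − K·H)·P̄ = [3972/523 -2632/523; -2632/523 1802/523]

x' = [1079/523, -883/523]
P' = [3972/523 -2632/523; -2632/523 1802/523]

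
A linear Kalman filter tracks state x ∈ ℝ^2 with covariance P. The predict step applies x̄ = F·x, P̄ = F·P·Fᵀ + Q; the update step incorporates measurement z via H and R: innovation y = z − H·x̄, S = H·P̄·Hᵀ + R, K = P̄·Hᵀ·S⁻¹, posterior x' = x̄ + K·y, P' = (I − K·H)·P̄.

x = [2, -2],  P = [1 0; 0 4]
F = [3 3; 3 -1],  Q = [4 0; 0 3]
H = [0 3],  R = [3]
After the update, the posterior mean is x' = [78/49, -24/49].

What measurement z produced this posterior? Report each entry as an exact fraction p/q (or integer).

z = [-2]

x̄ = F·x = [0, 8]
P̄ = F·P·Fᵀ + Q = [49 -3; -3 16]
S = H·P̄·Hᵀ + R = [147]
K = P̄·Hᵀ·S⁻¹ = [-3/49; 16/49]
x' − x̄ = [78/49, -416/49] = K·y
y = (KᵀK)⁻¹·Kᵀ·(x' − x̄) = [-26]
z = y + H·x̄ = [-26] + [24] = [-2]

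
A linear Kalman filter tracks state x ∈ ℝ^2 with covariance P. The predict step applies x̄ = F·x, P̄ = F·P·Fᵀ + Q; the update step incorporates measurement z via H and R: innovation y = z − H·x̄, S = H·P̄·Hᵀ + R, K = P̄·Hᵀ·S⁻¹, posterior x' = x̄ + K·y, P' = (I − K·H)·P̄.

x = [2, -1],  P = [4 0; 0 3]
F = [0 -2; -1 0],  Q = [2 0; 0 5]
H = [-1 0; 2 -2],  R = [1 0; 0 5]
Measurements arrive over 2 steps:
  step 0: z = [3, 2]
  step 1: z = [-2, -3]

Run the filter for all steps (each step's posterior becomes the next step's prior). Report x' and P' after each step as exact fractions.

step 0: x' = [-1696/671, -2242/671], P' = [574/671 504/671; 504/671 1179/671]
step 1: x' = [453500/201361, 683514/201361], P' = [166122/201361 140872/201361; 140872/201361 325267/201361]

step 0: x̄ = F·x = [2, -2]
step 0: P̄ = F·P·Fᵀ + Q = [14 0; 0 9]
step 0: y = z − H·x̄ = [5, -6]
step 0: S = H·P̄·Hᵀ + R = [15 -28; -28 97]
step 0: K = P̄·Hᵀ·S⁻¹ = [-574/671 28/671; -504/671 -270/671]
step 0: x' = x̄ + K·y = [-1696/671, -2242/671]
step 0: P' = (I − K·H)·P̄ = [574/671 504/671; 504/671 1179/671]
step 1: x̄ = F·x = [4484/671, 1696/671]
step 1: P̄ = F·P·Fᵀ + Q = [6058/671 1008/671; 1008/671 3929/671]
step 1: y = z − H·x̄ = [3142/671, -7589/671]
step 1: S = H·P̄·Hᵀ + R = [6729/671 -10100/671; -10100/671 35239/671]
step 1: K = P̄·Hᵀ·S⁻¹ = [-166122/201361 10100/201361; -140872/201361 -73758/201361]
step 1: x' = x̄ + K·y = [453500/201361, 683514/201361]
step 1: P' = (I − K·H)·P̄ = [166122/201361 140872/201361; 140872/201361 325267/201361]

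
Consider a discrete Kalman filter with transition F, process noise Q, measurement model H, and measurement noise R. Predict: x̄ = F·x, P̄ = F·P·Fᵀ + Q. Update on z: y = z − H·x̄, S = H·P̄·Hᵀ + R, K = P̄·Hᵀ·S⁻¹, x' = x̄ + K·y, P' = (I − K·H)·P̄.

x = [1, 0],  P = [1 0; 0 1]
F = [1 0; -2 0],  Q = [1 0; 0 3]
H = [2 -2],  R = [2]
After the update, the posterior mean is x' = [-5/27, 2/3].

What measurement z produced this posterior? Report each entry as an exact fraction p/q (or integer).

z = [-2]

x̄ = F·x = [1, -2]
P̄ = F·P·Fᵀ + Q = [2 -2; -2 7]
S = H·P̄·Hᵀ + R = [54]
K = P̄·Hᵀ·S⁻¹ = [4/27; -1/3]
x' − x̄ = [-32/27, 8/3] = K·y
y = (KᵀK)⁻¹·Kᵀ·(x' − x̄) = [-8]
z = y + H·x̄ = [-8] + [6] = [-2]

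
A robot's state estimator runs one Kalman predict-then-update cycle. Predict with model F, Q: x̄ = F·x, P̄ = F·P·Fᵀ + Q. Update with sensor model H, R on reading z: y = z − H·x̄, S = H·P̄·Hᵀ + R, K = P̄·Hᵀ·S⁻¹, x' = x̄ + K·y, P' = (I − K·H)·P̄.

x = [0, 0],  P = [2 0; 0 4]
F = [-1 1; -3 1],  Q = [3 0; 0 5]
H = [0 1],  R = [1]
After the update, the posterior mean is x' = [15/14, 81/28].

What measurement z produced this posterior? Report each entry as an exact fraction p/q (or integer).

z = [3]

x̄ = F·x = [0, 0]
P̄ = F·P·Fᵀ + Q = [9 10; 10 27]
S = H·P̄·Hᵀ + R = [28]
K = P̄·Hᵀ·S⁻¹ = [5/14; 27/28]
x' − x̄ = [15/14, 81/28] = K·y
y = (KᵀK)⁻¹·Kᵀ·(x' − x̄) = [3]
z = y + H·x̄ = [3] + [0] = [3]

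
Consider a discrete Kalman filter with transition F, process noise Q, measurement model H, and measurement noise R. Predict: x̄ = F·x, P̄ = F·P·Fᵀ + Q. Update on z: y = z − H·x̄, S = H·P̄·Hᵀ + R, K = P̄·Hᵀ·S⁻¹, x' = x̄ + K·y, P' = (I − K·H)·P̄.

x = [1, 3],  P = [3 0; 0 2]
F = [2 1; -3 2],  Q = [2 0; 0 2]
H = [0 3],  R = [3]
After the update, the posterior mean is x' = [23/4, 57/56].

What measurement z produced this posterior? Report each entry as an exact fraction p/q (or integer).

x̄ = F·x = [5, 3]
P̄ = F·P·Fᵀ + Q = [16 -14; -14 37]
S = H·P̄·Hᵀ + R = [336]
K = P̄·Hᵀ·S⁻¹ = [-1/8; 37/112]
x' − x̄ = [3/4, -111/56] = K·y
y = (KᵀK)⁻¹·Kᵀ·(x' − x̄) = [-6]
z = y + H·x̄ = [-6] + [9] = [3]

z = [3]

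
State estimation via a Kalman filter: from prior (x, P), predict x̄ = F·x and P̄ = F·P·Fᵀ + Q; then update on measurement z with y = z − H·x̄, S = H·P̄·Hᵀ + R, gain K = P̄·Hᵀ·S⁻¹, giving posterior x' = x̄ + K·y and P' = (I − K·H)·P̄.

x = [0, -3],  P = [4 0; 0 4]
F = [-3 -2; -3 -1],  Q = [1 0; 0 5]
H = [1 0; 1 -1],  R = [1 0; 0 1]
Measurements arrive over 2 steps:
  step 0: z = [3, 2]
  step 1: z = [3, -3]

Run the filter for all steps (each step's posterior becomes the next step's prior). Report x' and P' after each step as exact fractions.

step 0: x̄ = F·x = [6, 3]
step 0: P̄ = F·P·Fᵀ + Q = [53 44; 44 45]
step 0: y = z − H·x̄ = [-3, -1]
step 0: S = H·P̄·Hᵀ + R = [54 9; 9 11]
step 0: K = P̄·Hᵀ·S⁻¹ = [502/513 1/57; 493/513 -50/57]
step 0: x' = x̄ + K·y = [521/171, 170/171]
step 0: P' = (I − K·H)·P̄ = [502/513 493/513; 493/513 943/513]
step 1: x̄ = F·x = [-1903/171, -1733/171]
step 1: P̄ = F·P·Fᵀ + Q = [14719/513 10841/513; 10841/513 10984/513]
step 1: y = z − H·x̄ = [2416/171, -343/171]
step 1: S = H·P̄·Hᵀ + R = [15232/513 3878/513; 3878/513 4534/513]
step 1: K = P̄·Hᵀ·S⁻¹ = [50387/52654 277/7522; 24224/26327 -6157/7522]
step 1: x' = x̄ + K·y = [122043/52654, 237333/52654]
step 1: P' = (I − K·H)·P̄ = [50387/52654 24224/26327; 24224/26327 91547/52654]

step 0: x' = [521/171, 170/171], P' = [502/513 493/513; 493/513 943/513]
step 1: x' = [122043/52654, 237333/52654], P' = [50387/52654 24224/26327; 24224/26327 91547/52654]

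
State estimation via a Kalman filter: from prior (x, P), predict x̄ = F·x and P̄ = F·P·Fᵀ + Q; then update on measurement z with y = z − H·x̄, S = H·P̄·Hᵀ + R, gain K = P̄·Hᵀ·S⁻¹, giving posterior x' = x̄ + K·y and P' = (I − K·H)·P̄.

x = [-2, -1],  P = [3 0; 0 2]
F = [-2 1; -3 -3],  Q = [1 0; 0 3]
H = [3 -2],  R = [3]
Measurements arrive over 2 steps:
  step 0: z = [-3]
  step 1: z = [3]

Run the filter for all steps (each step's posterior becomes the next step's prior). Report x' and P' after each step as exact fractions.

step 0: x' = [114/31, 219/31], P' = [783/62 582/31; 582/31 888/31]
step 1: x' = [20625/12112, 3075/3028], P' = [61211/24224 23253/6056; 23253/6056 4983/757]

step 0: x̄ = F·x = [3, 9]
step 0: P̄ = F·P·Fᵀ + Q = [15 12; 12 48]
step 0: y = z − H·x̄ = [6]
step 0: S = H·P̄·Hᵀ + R = [186]
step 0: K = P̄·Hᵀ·S⁻¹ = [7/62; -10/31]
step 0: x' = x̄ + K·y = [114/31, 219/31]
step 0: P' = (I − K·H)·P̄ = [783/62 582/31; 582/31 888/31]
step 1: x̄ = F·x = [-9/31, -999/31]
step 1: P̄ = F·P·Fᵀ + Q = [157/31 1431/31; 1431/31 44169/62]
step 1: y = z − H·x̄ = [-1878/31]
step 1: S = H·P̄·Hᵀ + R = [72672/31]
step 1: K = P̄·Hᵀ·S⁻¹ = [-797/24224; -3323/6056]
step 1: x' = x̄ + K·y = [20625/12112, 3075/3028]
step 1: P' = (I − K·H)·P̄ = [61211/24224 23253/6056; 23253/6056 4983/757]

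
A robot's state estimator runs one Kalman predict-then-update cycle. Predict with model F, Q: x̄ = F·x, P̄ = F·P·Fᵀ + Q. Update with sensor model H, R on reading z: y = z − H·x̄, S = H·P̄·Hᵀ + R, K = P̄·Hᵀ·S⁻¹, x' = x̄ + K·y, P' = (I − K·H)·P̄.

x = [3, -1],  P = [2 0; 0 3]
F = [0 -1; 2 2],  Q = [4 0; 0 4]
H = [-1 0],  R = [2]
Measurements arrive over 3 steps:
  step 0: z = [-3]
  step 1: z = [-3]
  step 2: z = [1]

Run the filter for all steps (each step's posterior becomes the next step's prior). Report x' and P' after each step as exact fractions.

step 0: x̄ = F·x = [1, 4]
step 0: P̄ = F·P·Fᵀ + Q = [7 -6; -6 24]
step 0: y = z − H·x̄ = [-2]
step 0: S = H·P̄·Hᵀ + R = [9]
step 0: K = P̄·Hᵀ·S⁻¹ = [-7/9; 2/3]
step 0: x' = x̄ + K·y = [23/9, 8/3]
step 0: P' = (I − K·H)·P̄ = [14/9 -4/3; -4/3 20]
step 1: x̄ = F·x = [-8/3, 94/9]
step 1: P̄ = F·P·Fᵀ + Q = [24 -112/3; -112/3 716/9]
step 1: y = z − H·x̄ = [-17/3]
step 1: S = H·P̄·Hᵀ + R = [26]
step 1: K = P̄·Hᵀ·S⁻¹ = [-12/13; 56/39]
step 1: x' = x̄ + K·y = [100/39, 30/13]
step 1: P' = (I − K·H)·P̄ = [24/13 -112/39; -112/39 1012/39]
step 2: x̄ = F·x = [-30/13, 380/39]
step 2: P̄ = F·P·Fᵀ + Q = [1168/39 -600/13; -600/13 3596/39]
step 2: y = z − H·x̄ = [-17/13]
step 2: S = H·P̄·Hᵀ + R = [1246/39]
step 2: K = P̄·Hᵀ·S⁻¹ = [-584/623; 900/623]
step 2: x' = x̄ + K·y = [-674/623, 14680/1869]
step 2: P' = (I − K·H)·P̄ = [1168/623 -1800/623; -1800/623 47716/1869]

step 0: x' = [23/9, 8/3], P' = [14/9 -4/3; -4/3 20]
step 1: x' = [100/39, 30/13], P' = [24/13 -112/39; -112/39 1012/39]
step 2: x' = [-674/623, 14680/1869], P' = [1168/623 -1800/623; -1800/623 47716/1869]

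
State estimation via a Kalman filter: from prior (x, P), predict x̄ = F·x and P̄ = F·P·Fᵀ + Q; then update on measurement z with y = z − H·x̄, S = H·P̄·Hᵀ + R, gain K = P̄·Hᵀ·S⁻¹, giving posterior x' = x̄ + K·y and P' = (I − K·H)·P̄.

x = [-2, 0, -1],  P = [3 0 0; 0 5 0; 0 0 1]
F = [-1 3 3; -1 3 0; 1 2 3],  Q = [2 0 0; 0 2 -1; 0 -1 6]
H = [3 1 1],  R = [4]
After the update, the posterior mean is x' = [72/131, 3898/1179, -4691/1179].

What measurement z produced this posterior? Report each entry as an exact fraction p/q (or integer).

z = [1]

x̄ = F·x = [-1, 2, -5]
P̄ = F·P·Fᵀ + Q = [59 48 36; 48 50 26; 36 26 38]
S = H·P̄·Hᵀ + R = [1179]
K = P̄·Hᵀ·S⁻¹ = [29/131; 220/1179; 172/1179]
x' − x̄ = [203/131, 1540/1179, 1204/1179] = K·y
y = (KᵀK)⁻¹·Kᵀ·(x' − x̄) = [7]
z = y + H·x̄ = [7] + [-6] = [1]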